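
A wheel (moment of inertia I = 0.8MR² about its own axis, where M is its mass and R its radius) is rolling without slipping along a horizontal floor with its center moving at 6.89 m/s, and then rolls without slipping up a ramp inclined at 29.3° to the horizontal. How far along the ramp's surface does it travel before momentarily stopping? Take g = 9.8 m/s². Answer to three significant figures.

d ≈ 8.91 m

With I = 0.8MR², the ratio k = I/(MR²) is 0.8.
Pure rolling means v = ωR; then KE = ½Mv² + ½I(v/R)² = ½(1+k)Mv² = (9/10)Mv².
Setting this equal to Mgh gives the vertical rise h = (1+k)v₀²/(2g) = 1.8×6.89²/(2×9.8) = 4.36 m.
The distance along the slope is d = h/sinθ = 4.36/sin29.3° ≈ 8.91 m.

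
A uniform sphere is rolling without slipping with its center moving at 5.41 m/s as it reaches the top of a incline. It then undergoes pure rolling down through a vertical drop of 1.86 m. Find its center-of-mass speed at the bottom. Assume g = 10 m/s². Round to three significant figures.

v ≈ 7.47 m/s

For this body I = (2/5)MR², i.e. k = I/(MR²) = 0.4.
Since it rolls without slipping, ω = v/R and KE = ½Mv² + ½Iω² = ½(1+k)Mv² = (7/10)Mv².
Energy conservation: (7/10)Mv₀² + Mgh = (7/10)Mv², so v² = v₀² + 2gh/(1+k).
v = √(5.41² + 2×10×1.86/1.4) = √55.84 ≈ 7.47 m/s.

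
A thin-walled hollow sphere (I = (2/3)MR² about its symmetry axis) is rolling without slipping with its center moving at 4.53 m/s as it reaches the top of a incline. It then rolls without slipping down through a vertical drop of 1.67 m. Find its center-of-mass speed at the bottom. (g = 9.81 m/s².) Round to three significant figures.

With I = (2/3)MR², the ratio k = I/(MR²) is 2/3.
Pure rolling means v = ωR; then KE = ½Mv² + ½I(v/R)² = ½(1+k)Mv² = (5/6)Mv².
Conserving energy between top and bottom: (5/6)Mv² = (5/6)Mv₀² + Mgh, hence v² = v₀² + 2gh/(1+k).
v = √(4.53² + 2×9.81×1.67/1.667) = √40.18 ≈ 6.34 m/s.

v ≈ 6.34 m/s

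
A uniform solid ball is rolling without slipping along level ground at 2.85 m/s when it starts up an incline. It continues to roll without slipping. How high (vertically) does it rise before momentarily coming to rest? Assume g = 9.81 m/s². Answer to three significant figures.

With I = (2/5)MR², the ratio k = I/(MR²) is 0.4.
The rolling condition ω = v/R makes the rotational term ½I(v/R)² = ½kMv², so KE_total = ½(1+k)Mv² = (7/10)Mv².
At the top the kinetic energy is zero, so (7/10)Mv₀² = Mgh.
Thus h = (1+k)v₀²/(2g) = 1.4 × 2.85² / (2 × 9.81) ≈ 0.580 m.

h ≈ 0.580 m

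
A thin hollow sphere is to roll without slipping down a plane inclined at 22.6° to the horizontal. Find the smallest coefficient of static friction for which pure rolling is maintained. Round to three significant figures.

μ_min ≈ 0.167

For this body I = (2/3)MR², i.e. k = I/(MR²) = 2/3.
Along the incline Mg sinθ − f = Ma, and torque about the center fR = Iα = kMR²(a/R) gives f = kMa.
These give a = g sinθ/(1+k) and the required friction f = kMg sinθ/(1+k).
With N = Mg cosθ, the no-slip condition f ≤ μN gives μ_min = f/N = k tanθ/(1+k).
μ_min = (2/3) × tan22.6° / 1.667 ≈ 0.167.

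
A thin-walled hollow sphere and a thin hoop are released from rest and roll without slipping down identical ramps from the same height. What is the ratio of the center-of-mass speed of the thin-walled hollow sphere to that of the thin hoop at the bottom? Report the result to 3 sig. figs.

v_ratio ≈ 1.10

Each satisfies Mgh = ½(1+k)Mv² with k = I/(MR²), so v ∝ 1/√(1+k).
For the thin-walled hollow sphere k = 2/3; for the thin hoop k = 1.
v₁/v₂ = √((1+k₂)/(1+k₁)) = √(2/1.667) ≈ 1.10.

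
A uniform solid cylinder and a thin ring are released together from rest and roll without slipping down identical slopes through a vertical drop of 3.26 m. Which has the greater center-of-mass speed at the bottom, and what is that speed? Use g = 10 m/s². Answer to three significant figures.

For rolling without slipping, Mgh = ½(1+k)Mv² where k = I/(MR²), so v = √(2gh/(1+k)).
Uniform solid cylinder: k = 0.5, giving v = √(2×10×3.26/1.5) = 6.593 m/s.
Thin ring: k = 1, giving v = √(2×10×3.26/2) = 5.71 m/s.
The smaller k wins: the uniform solid cylinder, at ≈ 6.59 m/s.

the uniform solid cylinder, at v ≈ 6.59 m/s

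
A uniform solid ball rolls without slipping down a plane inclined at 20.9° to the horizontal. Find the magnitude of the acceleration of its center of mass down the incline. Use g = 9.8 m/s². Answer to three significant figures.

With I = (2/5)MR², the ratio k = I/(MR²) is 0.4.
Translational: Mg sinθ − f = Ma. Rotational about the CM: fR = Iα = kMRa, so f = kMa.
Eliminating f: Mg sinθ = (1+k)Ma, so a = g sinθ/(1+k) = 9.8 × sin20.9° / 1.4 ≈ 2.50 m/s².

a ≈ 2.50 m/s²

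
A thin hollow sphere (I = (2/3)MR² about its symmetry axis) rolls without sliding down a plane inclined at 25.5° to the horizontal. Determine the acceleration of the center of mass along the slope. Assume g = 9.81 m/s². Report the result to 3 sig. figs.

The moment of inertia is (2/3)MR², giving k ≡ I/(MR²) = 2/3.
Newton's second law down the slope: Mg sinθ − f = Ma. The torque equation fR = Iα (with α = a/R) gives f = kMa.
Eliminating f: Mg sinθ = (1+k)Ma, so a = g sinθ/(1+k) = 9.81 × sin25.5° / 1.667 ≈ 2.53 m/s².

a ≈ 2.53 m/s²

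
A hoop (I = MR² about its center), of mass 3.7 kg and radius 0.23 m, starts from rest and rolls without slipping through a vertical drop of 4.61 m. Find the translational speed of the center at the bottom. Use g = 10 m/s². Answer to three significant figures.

For this body I = MR², i.e. k = I/(MR²) = 1.
Pure rolling means v = ωR; then KE = ½Mv² + ½I(v/R)² = ½(1+k)Mv² = Mv².
Energy conservation: Mgh = Mv², so v = √(2gh/(1+k)) = √(2 × 10 × 4.61 / 2) ≈ 6.79 m/s.

v ≈ 6.79 m/s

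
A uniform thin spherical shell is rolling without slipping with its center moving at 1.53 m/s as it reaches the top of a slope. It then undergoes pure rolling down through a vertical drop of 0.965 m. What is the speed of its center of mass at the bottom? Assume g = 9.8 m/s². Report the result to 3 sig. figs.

The moment of inertia is (2/3)MR², giving k ≡ I/(MR²) = 2/3.
The rolling condition ω = v/R makes the rotational term ½I(v/R)² = ½kMv², so KE_total = ½(1+k)Mv² = (5/6)Mv².
Energy conservation: (5/6)Mv₀² + Mgh = (5/6)Mv², so v² = v₀² + 2gh/(1+k).
v = √(1.53² + 2×9.8×0.965/1.667) = √13.69 ≈ 3.70 m/s.

v ≈ 3.70 m/s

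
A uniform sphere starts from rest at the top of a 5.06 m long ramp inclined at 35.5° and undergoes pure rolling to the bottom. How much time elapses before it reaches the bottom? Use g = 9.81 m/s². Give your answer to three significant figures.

For this body I = (2/5)MR², i.e. k = I/(MR²) = 0.4.
Newton's second law down the slope: Mg sinθ − f = Ma. The torque equation fR = Iα (with α = a/R) gives f = kMa.
Hence a = g sinθ/(1+k) = 9.81×sin35.5°/1.4 = 4.069 m/s².
Starting from rest, L = ½at², so t = √(2L/a) = √(2×5.06/4.069) ≈ 1.58 s.

t ≈ 1.58 s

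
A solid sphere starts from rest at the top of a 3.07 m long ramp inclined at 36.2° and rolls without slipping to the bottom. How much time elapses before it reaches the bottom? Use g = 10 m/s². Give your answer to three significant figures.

With I = (2/5)MR², the ratio k = I/(MR²) is 0.4.
Translational: Mg sinθ − f = Ma. Rotational about the CM: fR = Iα = kMRa, so f = kMa.
Hence a = g sinθ/(1+k) = 10×sin36.2°/1.4 = 4.219 m/s².
Starting from rest, L = ½at², so t = √(2L/a) = √(2×3.07/4.219) ≈ 1.21 s.

t ≈ 1.21 s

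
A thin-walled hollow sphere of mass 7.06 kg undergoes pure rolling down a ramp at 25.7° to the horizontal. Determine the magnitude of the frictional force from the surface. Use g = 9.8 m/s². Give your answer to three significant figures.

With I = (2/3)MR², the ratio k = I/(MR²) is 2/3.
Along the incline Mg sinθ − f = Ma, and torque about the center fR = Iα = kMR²(a/R) gives f = kMa.
Combining, a = g sinθ/(1+k) and f = kMa = kMg sinθ/(1+k).
f = (2/3) × 7.06 × 9.8 × sin25.7° / 1.667 ≈ 12.0 N.

f ≈ 12.0 N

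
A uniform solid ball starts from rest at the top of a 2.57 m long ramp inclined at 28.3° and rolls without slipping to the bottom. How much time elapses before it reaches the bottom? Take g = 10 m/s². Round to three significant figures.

t ≈ 1.23 s

Here I = (2/5)MR², so the shape factor k = I/(MR²) = 0.4.
Newton's second law down the slope: Mg sinθ − f = Ma. The torque equation fR = Iα (with α = a/R) gives f = kMa.
Hence a = g sinθ/(1+k) = 10×sin28.3°/1.4 = 3.386 m/s².
With constant a from rest, t = √(2L/a) = √(2·2.57/3.386) ≈ 1.23 s.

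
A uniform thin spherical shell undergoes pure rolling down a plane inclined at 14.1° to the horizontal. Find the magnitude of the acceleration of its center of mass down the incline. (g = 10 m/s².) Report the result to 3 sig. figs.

For this body I = (2/3)MR², i.e. k = I/(MR²) = 2/3.
Along the incline Mg sinθ − f = Ma, and torque about the center fR = Iα = kMR²(a/R) gives f = kMa.
Eliminating f: Mg sinθ = (1+k)Ma, so a = g sinθ/(1+k) = 10 × sin14.1° / 1.667 ≈ 1.46 m/s².

a ≈ 1.46 m/s²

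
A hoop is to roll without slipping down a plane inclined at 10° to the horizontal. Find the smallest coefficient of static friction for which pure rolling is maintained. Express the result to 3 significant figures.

The moment of inertia is MR², giving k ≡ I/(MR²) = 1.
Newton's second law down the slope: Mg sinθ − f = Ma. The torque equation fR = Iα (with α = a/R) gives f = kMa.
These give a = g sinθ/(1+k) and the required friction f = kMg sinθ/(1+k).
With N = Mg cosθ, the no-slip condition f ≤ μN gives μ_min = f/N = k tanθ/(1+k).
μ_min = 1 × tan10° / 2 ≈ 0.0882.

μ_min ≈ 0.0882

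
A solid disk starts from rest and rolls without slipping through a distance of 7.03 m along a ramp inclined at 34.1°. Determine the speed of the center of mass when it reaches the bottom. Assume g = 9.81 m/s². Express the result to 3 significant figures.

With I = (1/2)MR², the ratio k = I/(MR²) is 0.5.
Rolling without slipping gives ω = v/R, so the total kinetic energy is ½Mv² + ½Iω² = ½(1+k)Mv² = (3/4)Mv².
The vertical drop is h = L sinθ = 7.03 × sin34.1° = 3.941 m.
Energy conservation: Mgh = (3/4)Mv², so v = √(2gh/(1+k)) = √(2 × 9.81 × 3.941 / 1.5) ≈ 7.18 m/s.

v ≈ 7.18 m/s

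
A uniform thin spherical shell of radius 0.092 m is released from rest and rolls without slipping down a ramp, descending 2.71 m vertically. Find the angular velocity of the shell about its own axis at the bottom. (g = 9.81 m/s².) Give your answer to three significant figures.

ω ≈ 61.4 rad/s

With I = (2/3)MR², the ratio k = I/(MR²) is 2/3.
The rolling condition ω = v/R makes the rotational term ½I(v/R)² = ½kMv², so KE_total = ½(1+k)Mv² = (5/6)Mv².
Energy conservation Mgh = ½(1+k)Mv² gives v = √(2gh/(1+k)) = √(2 × 9.81 × 2.71 / 1.667) = 5.648 m/s.
The angular speed follows from ω = v/R = 5.648/0.092 ≈ 61.4 rad/s.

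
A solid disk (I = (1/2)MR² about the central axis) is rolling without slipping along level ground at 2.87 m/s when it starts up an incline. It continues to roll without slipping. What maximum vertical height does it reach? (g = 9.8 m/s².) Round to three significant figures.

With I = (1/2)MR², the ratio k = I/(MR²) is 0.5.
Rolling without slipping gives ω = v/R, so the total kinetic energy is ½Mv² + ½Iω² = ½(1+k)Mv² = (3/4)Mv².
All of this converts to potential energy at the highest point: (3/4)Mv₀² = Mgh.
Thus h = (1+k)v₀²/(2g) = 1.5 × 2.87² / (2 × 9.8) ≈ 0.630 m.

h ≈ 0.630 m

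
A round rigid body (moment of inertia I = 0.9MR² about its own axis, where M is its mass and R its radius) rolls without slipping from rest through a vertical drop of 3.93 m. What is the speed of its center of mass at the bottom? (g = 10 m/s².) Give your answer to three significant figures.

With I = 0.9MR², the ratio k = I/(MR²) is 0.9.
Rolling without slipping gives ω = v/R, so the total kinetic energy is ½Mv² + ½Iω² = ½(1+k)Mv² = (19/20)Mv².
Setting Mgh = (19/20)Mv² gives v = √(2gh/(1+k)) = √(2·10·3.93/1.9) ≈ 6.43 m/s.

v ≈ 6.43 m/s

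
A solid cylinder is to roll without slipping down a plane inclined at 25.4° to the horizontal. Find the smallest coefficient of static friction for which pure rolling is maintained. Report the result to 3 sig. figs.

The moment of inertia is (1/2)MR², giving k ≡ I/(MR²) = 0.5.
Translational: Mg sinθ − f = Ma. Rotational about the CM: fR = Iα = kMRa, so f = kMa.
These give a = g sinθ/(1+k) and the required friction f = kMg sinθ/(1+k).
The normal force is N = Mg cosθ, so μ_min = f/N = k tanθ/(1+k).
μ_min = 0.5 × tan25.4° / 1.5 ≈ 0.158.

μ_min ≈ 0.158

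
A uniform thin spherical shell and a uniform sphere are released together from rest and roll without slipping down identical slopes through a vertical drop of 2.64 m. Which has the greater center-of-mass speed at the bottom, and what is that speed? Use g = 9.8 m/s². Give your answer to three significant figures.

the uniform sphere, at v ≈ 6.08 m/s

For rolling without slipping, Mgh = ½(1+k)Mv² where k = I/(MR²), so v = √(2gh/(1+k)).
Uniform thin spherical shell: k = 2/3, giving v = √(2×9.8×2.64/1.667) = 5.572 m/s.
Uniform sphere: k = 0.4, giving v = √(2×9.8×2.64/1.4) = 6.079 m/s.
The smaller k wins: the uniform sphere, at ≈ 6.08 m/s.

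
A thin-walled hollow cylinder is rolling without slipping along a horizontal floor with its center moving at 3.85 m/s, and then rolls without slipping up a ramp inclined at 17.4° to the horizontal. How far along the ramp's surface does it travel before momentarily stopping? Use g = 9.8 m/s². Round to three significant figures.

The moment of inertia is MR², giving k ≡ I/(MR²) = 1.
The rolling condition ω = v/R makes the rotational term ½I(v/R)² = ½kMv², so KE_total = ½(1+k)Mv² = Mv².
Setting this equal to Mgh gives the vertical rise h = (1+k)v₀²/(2g) = 2×3.85²/(2×9.8) = 1.512 m.
Along the incline, d = h/sinθ = 1.512/sin17.4° ≈ 5.06 m.

d ≈ 5.06 m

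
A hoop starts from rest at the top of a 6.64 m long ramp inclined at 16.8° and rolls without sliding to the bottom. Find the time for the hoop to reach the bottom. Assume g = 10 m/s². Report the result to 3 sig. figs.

For this body I = MR², i.e. k = I/(MR²) = 1.
Translational: Mg sinθ − f = Ma. Rotational about the CM: fR = Iα = kMRa, so f = kMa.
Hence a = g sinθ/(1+k) = 10×sin16.8°/2 = 1.445 m/s².
Starting from rest, L = ½at², so t = √(2L/a) = √(2×6.64/1.445) ≈ 3.03 s.

t ≈ 3.03 s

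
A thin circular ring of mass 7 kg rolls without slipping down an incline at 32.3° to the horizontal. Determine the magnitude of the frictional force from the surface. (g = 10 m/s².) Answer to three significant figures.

For this body I = MR², i.e. k = I/(MR²) = 1.
Newton's second law down the slope: Mg sinθ − f = Ma. The torque equation fR = Iα (with α = a/R) gives f = kMa.
Combining, a = g sinθ/(1+k) and f = kMa = kMg sinθ/(1+k).
f = 1 × 7 × 10 × sin32.3° / 2 ≈ 18.7 N.

f ≈ 18.7 N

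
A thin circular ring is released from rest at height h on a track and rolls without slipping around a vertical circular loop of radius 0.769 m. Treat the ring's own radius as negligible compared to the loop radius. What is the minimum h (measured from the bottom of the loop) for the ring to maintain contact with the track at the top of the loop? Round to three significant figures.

h_min ≈ 2.31 m

Here I = MR², so the shape factor k = I/(MR²) = 1.
At the top, contact is just lost when gravity alone supplies the centripetal force: Mg = Mv_top²/r, i.e. v_top² = gr.
With ω = v/R, the kinetic energy at speed v is ½(1+k)Mv² = Mv².
Energy conservation from release (height h) to the top (height 2r): Mgh = Mg(2r) + M·gr.
Thus h_min = 2r + (1+k)r/2 = r(2 + 2/2) = 0.769 × 3 ≈ 2.31 m.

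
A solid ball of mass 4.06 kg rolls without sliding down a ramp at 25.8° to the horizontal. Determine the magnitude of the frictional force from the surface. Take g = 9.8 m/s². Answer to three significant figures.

f ≈ 4.95 N

For this body I = (2/5)MR², i.e. k = I/(MR²) = 0.4.
Along the incline Mg sinθ − f = Ma, and torque about the center fR = Iα = kMR²(a/R) gives f = kMa.
Combining, a = g sinθ/(1+k) and f = kMa = kMg sinθ/(1+k).
f = 0.4 × 4.06 × 9.8 × sin25.8° / 1.4 ≈ 4.95 N.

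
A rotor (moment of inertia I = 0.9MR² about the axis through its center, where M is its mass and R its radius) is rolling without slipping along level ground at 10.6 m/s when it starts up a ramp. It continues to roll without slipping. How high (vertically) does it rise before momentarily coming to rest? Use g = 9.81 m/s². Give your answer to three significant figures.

h ≈ 10.9 m

For this body I = 0.9MR², i.e. k = I/(MR²) = 0.9.
Rolling without slipping gives ω = v/R, so the total kinetic energy is ½Mv² + ½Iω² = ½(1+k)Mv² = (19/20)Mv².
At the top the kinetic energy is zero, so (19/20)Mv₀² = Mgh.
Thus h = (1+k)v₀²/(2g) = 1.9 × 10.6² / (2 × 9.81) ≈ 10.9 m.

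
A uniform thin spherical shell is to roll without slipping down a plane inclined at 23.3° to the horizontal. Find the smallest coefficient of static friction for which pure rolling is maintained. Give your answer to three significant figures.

Here I = (2/3)MR², so the shape factor k = I/(MR²) = 2/3.
Along the incline Mg sinθ − f = Ma, and torque about the center fR = Iα = kMR²(a/R) gives f = kMa.
These give a = g sinθ/(1+k) and the required friction f = kMg sinθ/(1+k).
The normal force is N = Mg cosθ, so μ_min = f/N = k tanθ/(1+k).
μ_min = (2/3) × tan23.3° / 1.667 ≈ 0.172.

μ_min ≈ 0.172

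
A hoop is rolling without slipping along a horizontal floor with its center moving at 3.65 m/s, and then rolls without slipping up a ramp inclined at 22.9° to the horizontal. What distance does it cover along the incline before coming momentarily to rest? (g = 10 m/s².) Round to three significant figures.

d ≈ 3.42 m

The moment of inertia is MR², giving k ≡ I/(MR²) = 1.
Since it rolls without slipping, ω = v/R and KE = ½Mv² + ½Iω² = ½(1+k)Mv² = Mv².
Setting this equal to Mgh gives the vertical rise h = (1+k)v₀²/(2g) = 2×3.65²/(2×10) = 1.332 m.
The distance along the slope is d = h/sinθ = 1.332/sin22.9° ≈ 3.42 m.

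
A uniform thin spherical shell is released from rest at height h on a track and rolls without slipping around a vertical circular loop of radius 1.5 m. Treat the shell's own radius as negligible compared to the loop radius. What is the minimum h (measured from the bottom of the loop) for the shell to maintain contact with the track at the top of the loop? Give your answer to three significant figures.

Here I = (2/3)MR², so the shape factor k = I/(MR²) = 2/3.
At the top, contact is just lost when gravity alone supplies the centripetal force: Mg = Mv_top²/r, i.e. v_top² = gr.
With ω = v/R, the kinetic energy at speed v is ½(1+k)Mv² = (5/6)Mv².
Energy conservation from release (height h) to the top (height 2r): Mgh = Mg(2r) + (5/6)M·gr.
Thus h_min = 2r + (1+k)r/2 = r(2 + 1.667/2) = 1.5 × 2.833 ≈ 4.25 m.

h_min ≈ 4.25 m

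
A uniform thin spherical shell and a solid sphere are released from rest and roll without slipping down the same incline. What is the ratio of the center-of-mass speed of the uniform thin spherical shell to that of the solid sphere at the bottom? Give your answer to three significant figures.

v_ratio ≈ 0.917

Each satisfies Mgh = ½(1+k)Mv² with k = I/(MR²), so v ∝ 1/√(1+k).
For the uniform thin spherical shell k = 2/3; for the solid sphere k = 0.4.
v₁/v₂ = √((1+k₂)/(1+k₁)) = √(1.4/1.667) ≈ 0.917.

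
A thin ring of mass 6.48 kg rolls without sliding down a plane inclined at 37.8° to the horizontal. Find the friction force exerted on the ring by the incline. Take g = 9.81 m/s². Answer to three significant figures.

With I = MR², the ratio k = I/(MR²) is 1.
Translational: Mg sinθ − f = Ma. Rotational about the CM: fR = Iα = kMRa, so f = kMa.
Combining, a = g sinθ/(1+k) and f = kMa = kMg sinθ/(1+k).
f = 1 × 6.48 × 9.81 × sin37.8° / 2 ≈ 19.5 N.

f ≈ 19.5 N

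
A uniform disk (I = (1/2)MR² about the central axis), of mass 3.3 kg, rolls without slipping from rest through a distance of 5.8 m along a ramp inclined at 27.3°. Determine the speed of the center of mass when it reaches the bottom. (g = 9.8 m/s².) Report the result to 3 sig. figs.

v ≈ 5.90 m/s

For this body I = (1/2)MR², i.e. k = I/(MR²) = 0.5.
The rolling condition ω = v/R makes the rotational term ½I(v/R)² = ½kMv², so KE_total = ½(1+k)Mv² = (3/4)Mv².
The vertical drop is h = L sinθ = 5.8 × sin27.3° = 2.66 m.
Setting Mgh = (3/4)Mv² gives v = √(2gh/(1+k)) = √(2·9.8·2.66/1.5) ≈ 5.90 m/s.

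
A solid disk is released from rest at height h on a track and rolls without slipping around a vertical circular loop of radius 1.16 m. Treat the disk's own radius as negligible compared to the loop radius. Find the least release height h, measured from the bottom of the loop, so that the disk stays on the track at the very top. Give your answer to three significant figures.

The moment of inertia is (1/2)MR², giving k ≡ I/(MR²) = 0.5.
At the top of the loop, the minimum-contact condition is Mg = Mv_top²/r, so v_top² = gr.
With ω = v/R, the kinetic energy at speed v is ½(1+k)Mv² = (3/4)Mv².
Energy conservation from release (height h) to the top (height 2r): Mgh = Mg(2r) + (3/4)M·gr.
Thus h_min = 2r + (1+k)r/2 = r(2 + 1.5/2) = 1.16 × 2.75 ≈ 3.19 m.

h_min ≈ 3.19 m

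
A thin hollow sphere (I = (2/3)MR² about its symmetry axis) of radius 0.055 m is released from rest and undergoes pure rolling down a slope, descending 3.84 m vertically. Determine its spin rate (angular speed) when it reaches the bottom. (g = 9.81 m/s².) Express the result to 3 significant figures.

ω ≈ 122 rad/s

With I = (2/3)MR², the ratio k = I/(MR²) is 2/3.
Pure rolling means v = ωR; then KE = ½Mv² + ½I(v/R)² = ½(1+k)Mv² = (5/6)Mv².
Energy conservation Mgh = ½(1+k)Mv² gives v = √(2gh/(1+k)) = √(2 × 9.81 × 3.84 / 1.667) = 6.723 m/s.
Then ω = v/R = 6.723 / 0.055 ≈ 122 rad/s.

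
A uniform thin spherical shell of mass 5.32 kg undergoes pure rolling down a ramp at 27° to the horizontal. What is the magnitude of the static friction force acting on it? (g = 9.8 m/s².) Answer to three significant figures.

f ≈ 9.47 N

With I = (2/3)MR², the ratio k = I/(MR²) is 2/3.
Translational: Mg sinθ − f = Ma. Rotational about the CM: fR = Iα = kMRa, so f = kMa.
Combining, a = g sinθ/(1+k) and f = kMa = kMg sinθ/(1+k).
f = (2/3) × 5.32 × 9.8 × sin27° / 1.667 ≈ 9.47 N.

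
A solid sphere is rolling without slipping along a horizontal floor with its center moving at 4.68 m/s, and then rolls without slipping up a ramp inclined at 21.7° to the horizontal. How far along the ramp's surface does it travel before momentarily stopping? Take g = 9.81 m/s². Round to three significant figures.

d ≈ 4.23 m

For this body I = (2/5)MR², i.e. k = I/(MR²) = 0.4.
Since it rolls without slipping, ω = v/R and KE = ½Mv² + ½Iω² = ½(1+k)Mv² = (7/10)Mv².
Setting this equal to Mgh gives the vertical rise h = (1+k)v₀²/(2g) = 1.4×4.68²/(2×9.81) = 1.563 m.
Along the incline, d = h/sinθ = 1.563/sin21.7° ≈ 4.23 m.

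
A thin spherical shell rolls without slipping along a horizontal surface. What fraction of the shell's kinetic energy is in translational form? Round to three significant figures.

For this body I = (2/3)MR², i.e. k = I/(MR²) = 2/3.
With ω = v/R, KE_trans = ½Mv² and KE_rot = ½Iω² = ½kMv², so KE_total = ½(1+k)Mv².
The translational fraction is therefore 1/(1+k) = 1/1.667 ≈ 0.600.

fraction ≈ 0.600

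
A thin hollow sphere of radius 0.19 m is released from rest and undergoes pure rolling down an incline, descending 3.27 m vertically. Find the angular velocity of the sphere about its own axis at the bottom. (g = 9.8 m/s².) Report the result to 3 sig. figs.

The moment of inertia is (2/3)MR², giving k ≡ I/(MR²) = 2/3.
Since it rolls without slipping, ω = v/R and KE = ½Mv² + ½Iω² = ½(1+k)Mv² = (5/6)Mv².
Energy conservation Mgh = ½(1+k)Mv² gives v = √(2gh/(1+k)) = √(2 × 9.8 × 3.27 / 1.667) = 6.201 m/s.
Then ω = v/R = 6.201 / 0.19 ≈ 32.6 rad/s.

ω ≈ 32.6 rad/s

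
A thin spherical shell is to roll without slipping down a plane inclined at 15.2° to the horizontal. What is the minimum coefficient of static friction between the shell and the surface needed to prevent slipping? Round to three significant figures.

μ_min ≈ 0.109

The moment of inertia is (2/3)MR², giving k ≡ I/(MR²) = 2/3.
Newton's second law down the slope: Mg sinθ − f = Ma. The torque equation fR = Iα (with α = a/R) gives f = kMa.
These give a = g sinθ/(1+k) and the required friction f = kMg sinθ/(1+k).
With N = Mg cosθ, the no-slip condition f ≤ μN gives μ_min = f/N = k tanθ/(1+k).
μ_min = (2/3) × tan15.2° / 1.667 ≈ 0.109.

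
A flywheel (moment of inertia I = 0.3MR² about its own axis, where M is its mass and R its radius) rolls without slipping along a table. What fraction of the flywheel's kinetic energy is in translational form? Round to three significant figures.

fraction ≈ 0.769

For this body I = 0.3MR², i.e. k = I/(MR²) = 0.3.
With ω = v/R, KE_trans = ½Mv² and KE_rot = ½Iω² = ½kMv², so KE_total = ½(1+k)Mv².
The translational fraction is therefore 1/(1+k) = 1/1.3 ≈ 0.769.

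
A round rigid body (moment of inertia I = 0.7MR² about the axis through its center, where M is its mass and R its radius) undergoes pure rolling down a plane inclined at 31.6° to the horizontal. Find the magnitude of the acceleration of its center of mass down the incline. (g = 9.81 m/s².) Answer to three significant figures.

a ≈ 3.02 m/s²

With I = 0.7MR², the ratio k = I/(MR²) is 0.7.
Along the incline Mg sinθ − f = Ma, and torque about the center fR = Iα = kMR²(a/R) gives f = kMa.
Eliminating f: Mg sinθ = (1+k)Ma, so a = g sinθ/(1+k) = 9.81 × sin31.6° / 1.7 ≈ 3.02 m/s².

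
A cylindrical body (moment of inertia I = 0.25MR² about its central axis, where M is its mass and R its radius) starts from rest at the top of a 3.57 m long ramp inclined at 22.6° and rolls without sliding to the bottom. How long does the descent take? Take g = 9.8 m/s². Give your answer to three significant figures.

t ≈ 1.54 s

Here I = 0.25MR², so the shape factor k = I/(MR²) = 0.25.
Translational: Mg sinθ − f = Ma. Rotational about the CM: fR = Iα = kMRa, so f = kMa.
Hence a = g sinθ/(1+k) = 9.8×sin22.6°/1.25 = 3.013 m/s².
With constant a from rest, t = √(2L/a) = √(2·3.57/3.013) ≈ 1.54 s.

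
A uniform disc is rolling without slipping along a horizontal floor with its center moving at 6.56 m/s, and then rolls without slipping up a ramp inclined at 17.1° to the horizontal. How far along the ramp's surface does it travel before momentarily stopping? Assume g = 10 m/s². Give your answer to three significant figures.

Here I = (1/2)MR², so the shape factor k = I/(MR²) = 0.5.
Since it rolls without slipping, ω = v/R and KE = ½Mv² + ½Iω² = ½(1+k)Mv² = (3/4)Mv².
Setting this equal to Mgh gives the vertical rise h = (1+k)v₀²/(2g) = 1.5×6.56²/(2×10) = 3.228 m.
The distance along the slope is d = h/sinθ = 3.228/sin17.1° ≈ 11.0 m.

d ≈ 11.0 m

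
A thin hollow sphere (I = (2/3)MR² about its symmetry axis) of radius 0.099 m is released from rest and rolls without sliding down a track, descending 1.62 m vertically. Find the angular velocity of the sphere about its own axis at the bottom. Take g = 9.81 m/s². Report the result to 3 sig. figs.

ω ≈ 44.1 rad/s

The moment of inertia is (2/3)MR², giving k ≡ I/(MR²) = 2/3.
Since it rolls without slipping, ω = v/R and KE = ½Mv² + ½Iω² = ½(1+k)Mv² = (5/6)Mv².
Energy conservation Mgh = ½(1+k)Mv² gives v = √(2gh/(1+k)) = √(2 × 9.81 × 1.62 / 1.667) = 4.367 m/s.
The angular speed follows from ω = v/R = 4.367/0.099 ≈ 44.1 rad/s.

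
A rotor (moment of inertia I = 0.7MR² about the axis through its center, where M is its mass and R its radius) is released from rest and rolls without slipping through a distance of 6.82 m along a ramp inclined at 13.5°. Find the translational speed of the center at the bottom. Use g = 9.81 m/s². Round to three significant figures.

v ≈ 4.29 m/s

For this body I = 0.7MR², i.e. k = I/(MR²) = 0.7.
Rolling without slipping gives ω = v/R, so the total kinetic energy is ½Mv² + ½Iω² = ½(1+k)Mv² = (17/20)Mv².
The vertical drop is h = L sinθ = 6.82 × sin13.5° = 1.592 m.
Energy conservation: Mgh = (17/20)Mv², so v = √(2gh/(1+k)) = √(2 × 9.81 × 1.592 / 1.7) ≈ 4.29 m/s.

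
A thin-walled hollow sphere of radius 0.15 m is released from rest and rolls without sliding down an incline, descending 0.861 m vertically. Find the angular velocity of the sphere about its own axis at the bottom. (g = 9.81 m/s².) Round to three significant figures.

With I = (2/3)MR², the ratio k = I/(MR²) is 2/3.
Rolling without slipping gives ω = v/R, so the total kinetic energy is ½Mv² + ½Iω² = ½(1+k)Mv² = (5/6)Mv².
Energy conservation Mgh = ½(1+k)Mv² gives v = √(2gh/(1+k)) = √(2 × 9.81 × 0.861 / 1.667) = 3.184 m/s.
Then ω = v/R = 3.184 / 0.15 ≈ 21.2 rad/s.

ω ≈ 21.2 rad/s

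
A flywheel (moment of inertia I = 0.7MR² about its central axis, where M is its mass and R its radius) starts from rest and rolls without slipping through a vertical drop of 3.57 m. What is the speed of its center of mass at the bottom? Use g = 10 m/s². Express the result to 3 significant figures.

v ≈ 6.48 m/s

With I = 0.7MR², the ratio k = I/(MR²) is 0.7.
Pure rolling means v = ωR; then KE = ½Mv² + ½I(v/R)² = ½(1+k)Mv² = (17/20)Mv².
Setting Mgh = (17/20)Mv² gives v = √(2gh/(1+k)) = √(2·10·3.57/1.7) ≈ 6.48 m/s.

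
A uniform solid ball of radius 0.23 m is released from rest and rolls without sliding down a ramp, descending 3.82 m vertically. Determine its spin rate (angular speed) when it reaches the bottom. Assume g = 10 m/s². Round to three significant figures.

For this body I = (2/5)MR², i.e. k = I/(MR²) = 0.4.
Pure rolling means v = ωR; then KE = ½Mv² + ½I(v/R)² = ½(1+k)Mv² = (7/10)Mv².
Energy conservation Mgh = ½(1+k)Mv² gives v = √(2gh/(1+k)) = √(2 × 10 × 3.82 / 1.4) = 7.387 m/s.
The angular speed follows from ω = v/R = 7.387/0.23 ≈ 32.1 rad/s.

ω ≈ 32.1 rad/s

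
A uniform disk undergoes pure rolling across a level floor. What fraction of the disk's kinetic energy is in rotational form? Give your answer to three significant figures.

With I = (1/2)MR², the ratio k = I/(MR²) is 0.5.
Since ω = v/R, the translational part is ½Mv² and the rotational part is ½I(v/R)² = ½kMv²; the total is ½(1+k)Mv².
The rotational fraction is therefore k/(1+k) = 0.5/1.5 ≈ 0.333.

fraction ≈ 0.333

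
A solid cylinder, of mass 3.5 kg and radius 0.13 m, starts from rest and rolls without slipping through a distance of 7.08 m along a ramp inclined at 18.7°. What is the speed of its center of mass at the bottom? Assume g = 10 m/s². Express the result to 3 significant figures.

With I = (1/2)MR², the ratio k = I/(MR²) is 0.5.
Since it rolls without slipping, ω = v/R and KE = ½Mv² + ½Iω² = ½(1+k)Mv² = (3/4)Mv².
The vertical drop is h = L sinθ = 7.08 × sin18.7° = 2.27 m.
Energy conservation: Mgh = (3/4)Mv², so v = √(2gh/(1+k)) = √(2 × 10 × 2.27 / 1.5) ≈ 5.50 m/s.

v ≈ 5.50 m/s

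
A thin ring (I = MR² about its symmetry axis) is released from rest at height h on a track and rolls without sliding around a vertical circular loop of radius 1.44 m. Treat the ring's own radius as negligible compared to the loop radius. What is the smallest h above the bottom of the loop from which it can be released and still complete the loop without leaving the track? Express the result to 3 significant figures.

The moment of inertia is MR², giving k ≡ I/(MR²) = 1.
At the top of the loop, the minimum-contact condition is Mg = Mv_top²/r, so v_top² = gr.
With ω = v/R, the kinetic energy at speed v is ½(1+k)Mv² = Mv².
Energy conservation from release (height h) to the top (height 2r): Mgh = Mg(2r) + M·gr.
Thus h_min = 2r + (1+k)r/2 = r(2 + 2/2) = 1.44 × 3 ≈ 4.32 m.

h_min ≈ 4.32 m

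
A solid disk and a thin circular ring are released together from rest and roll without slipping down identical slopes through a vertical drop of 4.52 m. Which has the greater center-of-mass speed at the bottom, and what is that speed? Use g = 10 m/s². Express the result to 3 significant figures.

For rolling without slipping, Mgh = ½(1+k)Mv² where k = I/(MR²), so v = √(2gh/(1+k)).
Solid disk: k = 0.5, giving v = √(2×10×4.52/1.5) = 7.763 m/s.
Thin circular ring: k = 1, giving v = √(2×10×4.52/2) = 6.723 m/s.
The smaller k wins: the solid disk, at ≈ 7.76 m/s.

the solid disk, at v ≈ 7.76 m/s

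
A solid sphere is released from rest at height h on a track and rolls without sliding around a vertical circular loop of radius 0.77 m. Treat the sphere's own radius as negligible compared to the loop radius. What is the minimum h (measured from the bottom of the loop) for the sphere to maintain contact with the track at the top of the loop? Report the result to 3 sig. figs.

h_min ≈ 2.08 m

Here I = (2/5)MR², so the shape factor k = I/(MR²) = 0.4.
At the top, contact is just lost when gravity alone supplies the centripetal force: Mg = Mv_top²/r, i.e. v_top² = gr.
With ω = v/R, the kinetic energy at speed v is ½(1+k)Mv² = (7/10)Mv².
Energy conservation from release (height h) to the top (height 2r): Mgh = Mg(2r) + (7/10)M·gr.
Thus h_min = 2r + (1+k)r/2 = r(2 + 1.4/2) = 0.77 × 2.7 ≈ 2.08 m.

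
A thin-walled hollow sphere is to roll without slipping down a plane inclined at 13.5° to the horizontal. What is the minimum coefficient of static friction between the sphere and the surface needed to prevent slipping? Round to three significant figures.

The moment of inertia is (2/3)MR², giving k ≡ I/(MR²) = 2/3.
Translational: Mg sinθ − f = Ma. Rotational about the CM: fR = Iα = kMRa, so f = kMa.
These give a = g sinθ/(1+k) and the required friction f = kMg sinθ/(1+k).
With N = Mg cosθ, the no-slip condition f ≤ μN gives μ_min = f/N = k tanθ/(1+k).
μ_min = (2/3) × tan13.5° / 1.667 ≈ 0.0960.

μ_min ≈ 0.0960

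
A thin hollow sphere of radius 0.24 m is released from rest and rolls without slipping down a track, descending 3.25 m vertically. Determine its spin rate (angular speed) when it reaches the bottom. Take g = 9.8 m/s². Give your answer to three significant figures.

The moment of inertia is (2/3)MR², giving k ≡ I/(MR²) = 2/3.
Rolling without slipping gives ω = v/R, so the total kinetic energy is ½Mv² + ½Iω² = ½(1+k)Mv² = (5/6)Mv².
Energy conservation Mgh = ½(1+k)Mv² gives v = √(2gh/(1+k)) = √(2 × 9.8 × 3.25 / 1.667) = 6.182 m/s.
The angular speed follows from ω = v/R = 6.182/0.24 ≈ 25.8 rad/s.

ω ≈ 25.8 rad/s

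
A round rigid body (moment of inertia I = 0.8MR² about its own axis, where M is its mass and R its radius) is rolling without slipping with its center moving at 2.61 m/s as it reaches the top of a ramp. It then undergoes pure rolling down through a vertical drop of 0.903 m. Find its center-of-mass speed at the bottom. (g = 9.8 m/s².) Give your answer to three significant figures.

v ≈ 4.08 m/s

The moment of inertia is 0.8MR², giving k ≡ I/(MR²) = 0.8.
Rolling without slipping gives ω = v/R, so the total kinetic energy is ½Mv² + ½Iω² = ½(1+k)Mv² = (9/10)Mv².
Energy conservation: (9/10)Mv₀² + Mgh = (9/10)Mv², so v² = v₀² + 2gh/(1+k).
v = √(2.61² + 2×9.8×0.903/1.8) = √16.64 ≈ 4.08 m/s.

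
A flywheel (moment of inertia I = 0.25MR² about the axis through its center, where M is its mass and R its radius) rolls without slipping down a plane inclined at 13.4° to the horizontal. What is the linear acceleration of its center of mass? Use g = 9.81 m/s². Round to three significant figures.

a ≈ 1.82 m/s²

Here I = 0.25MR², so the shape factor k = I/(MR²) = 0.25.
Along the incline Mg sinθ − f = Ma, and torque about the center fR = Iα = kMR²(a/R) gives f = kMa.
Eliminating f: Mg sinθ = (1+k)Ma, so a = g sinθ/(1+k) = 9.81 × sin13.4° / 1.25 ≈ 1.82 m/s².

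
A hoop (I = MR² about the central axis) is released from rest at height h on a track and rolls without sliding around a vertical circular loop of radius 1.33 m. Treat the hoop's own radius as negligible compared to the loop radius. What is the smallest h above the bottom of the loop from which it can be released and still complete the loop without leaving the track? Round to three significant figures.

Here I = MR², so the shape factor k = I/(MR²) = 1.
At the top of the loop, the minimum-contact condition is Mg = Mv_top²/r, so v_top² = gr.
With ω = v/R, the kinetic energy at speed v is ½(1+k)Mv² = Mv².
Energy conservation from release (height h) to the top (height 2r): Mgh = Mg(2r) + M·gr.
Thus h_min = 2r + (1+k)r/2 = r(2 + 2/2) = 1.33 × 3 ≈ 3.99 m.

h_min ≈ 3.99 m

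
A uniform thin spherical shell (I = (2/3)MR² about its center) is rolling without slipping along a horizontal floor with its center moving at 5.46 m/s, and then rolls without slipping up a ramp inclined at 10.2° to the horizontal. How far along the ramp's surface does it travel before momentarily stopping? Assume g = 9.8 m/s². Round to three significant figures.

With I = (2/3)MR², the ratio k = I/(MR²) is 2/3.
Rolling without slipping gives ω = v/R, so the total kinetic energy is ½Mv² + ½Iω² = ½(1+k)Mv² = (5/6)Mv².
Setting this equal to Mgh gives the vertical rise h = (1+k)v₀²/(2g) = 1.667×5.46²/(2×9.8) = 2.535 m.
Along the incline, d = h/sinθ = 2.535/sin10.2° ≈ 14.3 m.

d ≈ 14.3 m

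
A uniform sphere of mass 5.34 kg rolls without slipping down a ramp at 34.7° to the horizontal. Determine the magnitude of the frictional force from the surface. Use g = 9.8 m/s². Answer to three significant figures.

With I = (2/5)MR², the ratio k = I/(MR²) is 0.4.
Translational: Mg sinθ − f = Ma. Rotational about the CM: fR = Iα = kMRa, so f = kMa.
Combining, a = g sinθ/(1+k) and f = kMa = kMg sinθ/(1+k).
f = 0.4 × 5.34 × 9.8 × sin34.7° / 1.4 ≈ 8.51 N.

f ≈ 8.51 N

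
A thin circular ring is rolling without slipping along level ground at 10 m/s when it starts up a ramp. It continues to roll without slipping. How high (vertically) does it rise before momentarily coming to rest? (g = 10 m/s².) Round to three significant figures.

With I = MR², the ratio k = I/(MR²) is 1.
Rolling without slipping gives ω = v/R, so the total kinetic energy is ½Mv² + ½Iω² = ½(1+k)Mv² = Mv².
All of this converts to potential energy at the highest point: Mv₀² = Mgh.
Thus h = (1+k)v₀²/(2g) = 2 × 10² / (2 × 10) ≈ 10.0 m.

h ≈ 10.0 m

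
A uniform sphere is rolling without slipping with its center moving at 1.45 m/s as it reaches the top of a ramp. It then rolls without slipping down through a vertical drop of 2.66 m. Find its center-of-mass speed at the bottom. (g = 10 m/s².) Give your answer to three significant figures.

With I = (2/5)MR², the ratio k = I/(MR²) is 0.4.
Rolling without slipping gives ω = v/R, so the total kinetic energy is ½Mv² + ½Iω² = ½(1+k)Mv² = (7/10)Mv².
Conserving energy between top and bottom: (7/10)Mv² = (7/10)Mv₀² + Mgh, hence v² = v₀² + 2gh/(1+k).
v = √(1.45² + 2×10×2.66/1.4) = √40.1 ≈ 6.33 m/s.

v ≈ 6.33 m/s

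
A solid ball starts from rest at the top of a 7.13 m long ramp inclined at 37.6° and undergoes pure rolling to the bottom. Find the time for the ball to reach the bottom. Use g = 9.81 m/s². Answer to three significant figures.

t ≈ 1.83 s

The moment of inertia is (2/5)MR², giving k ≡ I/(MR²) = 0.4.
Translational: Mg sinθ − f = Ma. Rotational about the CM: fR = Iα = kMRa, so f = kMa.
Hence a = g sinθ/(1+k) = 9.81×sin37.6°/1.4 = 4.275 m/s².
With constant a from rest, t = √(2L/a) = √(2·7.13/4.275) ≈ 1.83 s.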